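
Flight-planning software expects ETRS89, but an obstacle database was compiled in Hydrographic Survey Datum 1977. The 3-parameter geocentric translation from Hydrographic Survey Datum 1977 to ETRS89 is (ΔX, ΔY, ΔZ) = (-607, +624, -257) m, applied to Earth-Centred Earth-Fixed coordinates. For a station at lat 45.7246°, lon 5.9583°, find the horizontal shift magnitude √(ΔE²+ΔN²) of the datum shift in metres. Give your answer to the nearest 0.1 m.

At φ = 45.7246°, λ = 5.9583°: sin φ = 0.715993, cos φ = 0.698108, sin λ = 0.103805, cos λ = 0.994598.
ΔE = −sin λ·ΔX + cos λ·ΔY = −(0.103805)·(-607) + (0.994598)·(624) = 683.64 m.
ΔN = −sin φ cos λ·ΔX − sin φ sin λ·ΔY + cos φ·ΔZ = −(0.715993)(0.994598)(-607) − (0.715993)(0.103805)(624) + (0.698108)(-257) = 206.47 m.
Horizontal magnitude = √(ΔE² + ΔN²) = √(683.64² + 206.47²) = 714.14 m.

714.1 m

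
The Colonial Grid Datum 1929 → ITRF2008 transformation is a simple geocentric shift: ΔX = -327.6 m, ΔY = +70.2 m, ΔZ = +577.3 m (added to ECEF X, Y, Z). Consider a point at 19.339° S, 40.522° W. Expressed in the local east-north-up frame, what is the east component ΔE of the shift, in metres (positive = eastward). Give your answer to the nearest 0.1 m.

ΔE = -159.5 m

The local east axis at (φ, λ) is (−sin λ, cos λ, 0), so ΔE = −sin(-40.522°)·(-327.6) + cos(-40.522°)·70.2 = -159.49 m.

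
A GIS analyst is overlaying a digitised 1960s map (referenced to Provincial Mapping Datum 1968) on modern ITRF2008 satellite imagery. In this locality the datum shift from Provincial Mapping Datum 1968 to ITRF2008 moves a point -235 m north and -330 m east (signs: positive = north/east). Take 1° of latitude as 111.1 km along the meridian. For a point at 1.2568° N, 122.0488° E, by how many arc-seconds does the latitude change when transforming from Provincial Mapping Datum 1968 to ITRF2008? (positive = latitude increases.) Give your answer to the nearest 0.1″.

Δφ = -7.6″

1° of latitude = 111.1 km, so Δφ = -235.0 / 111100 = -0.0021152° = -7.615″.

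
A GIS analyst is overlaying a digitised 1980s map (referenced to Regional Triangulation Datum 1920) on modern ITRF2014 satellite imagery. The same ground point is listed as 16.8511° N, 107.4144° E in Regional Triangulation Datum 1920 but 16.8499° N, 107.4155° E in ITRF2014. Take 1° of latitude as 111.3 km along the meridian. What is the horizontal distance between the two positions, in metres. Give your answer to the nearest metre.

Δφ = 16.8499° − 16.8511° = -0.0012°; Δλ = 107.4155° − 107.4144° = +0.0011°.
ΔN = Δφ × 111300 = -133.6 m; ΔE = Δλ × 111300 × cos(16.8511°) = +0.0011 × 111300 × 0.957061 = 117.2 m.
Distance = √(ΔE² + ΔN²) = √(117.2² + (-133.6)²) = 177.7 m.

178 m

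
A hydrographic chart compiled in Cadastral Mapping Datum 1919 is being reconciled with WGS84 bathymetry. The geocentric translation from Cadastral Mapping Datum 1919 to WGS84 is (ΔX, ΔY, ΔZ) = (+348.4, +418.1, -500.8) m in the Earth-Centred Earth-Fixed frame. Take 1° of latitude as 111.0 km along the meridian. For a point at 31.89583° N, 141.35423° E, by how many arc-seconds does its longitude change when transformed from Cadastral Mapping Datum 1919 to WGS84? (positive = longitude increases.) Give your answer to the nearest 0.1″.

sin φ = 0.528377, cos φ = 0.849010, sin λ = 0.624504, cos λ = -0.781022.
East component: ΔE = −sin λ·ΔX + cos λ·ΔY = −(0.624504)(348.4) + (-0.781022)(418.1) = -544.12 m.
1° of latitude spans 111000 m; at latitude φ, 1° of longitude spans that × cos φ = 94240.1 m, so Δλ = -544.12 / 94240.1 × 3600 = -20.786″.

Δλ = -20.8″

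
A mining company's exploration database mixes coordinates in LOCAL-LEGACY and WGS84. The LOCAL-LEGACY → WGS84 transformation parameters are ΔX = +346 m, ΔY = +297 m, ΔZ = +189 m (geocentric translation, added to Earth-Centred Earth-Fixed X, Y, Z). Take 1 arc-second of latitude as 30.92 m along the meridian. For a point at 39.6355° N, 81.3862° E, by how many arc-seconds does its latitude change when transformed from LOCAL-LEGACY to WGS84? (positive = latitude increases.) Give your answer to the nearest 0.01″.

sin φ = 0.637901, cos φ = 0.770118, sin λ = 0.988720, cos λ = 0.149773.
North component: ΔN = −sin φ cos λ·ΔX − sin φ sin λ·ΔY + cos φ·ΔZ = −(0.637901)(0.149773)(346) − (0.637901)(0.988720)(297) + (0.770118)(189) = -74.82 m.
1° of latitude spans 3600 × 30.92 = 111312 m, so Δφ = -74.82 / 111312 × 3600 = -2.420″.

Δφ = -2.42″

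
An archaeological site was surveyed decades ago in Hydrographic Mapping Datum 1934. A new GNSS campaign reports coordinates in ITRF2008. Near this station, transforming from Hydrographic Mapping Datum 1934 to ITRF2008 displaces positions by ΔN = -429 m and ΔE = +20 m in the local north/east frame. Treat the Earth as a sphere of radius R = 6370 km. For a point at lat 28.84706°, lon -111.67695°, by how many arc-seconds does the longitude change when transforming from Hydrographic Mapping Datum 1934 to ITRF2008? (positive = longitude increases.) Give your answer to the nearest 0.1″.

Δλ = 0.7″

At latitude 28.84706°, cos φ = 0.875911.
One radian of longitude at latitude φ spans R cos φ, so Δλ = ΔE / (R cos φ) = 20.0 / (6370000 × 0.875911) = 3.5845e-06 rad = 0.739″.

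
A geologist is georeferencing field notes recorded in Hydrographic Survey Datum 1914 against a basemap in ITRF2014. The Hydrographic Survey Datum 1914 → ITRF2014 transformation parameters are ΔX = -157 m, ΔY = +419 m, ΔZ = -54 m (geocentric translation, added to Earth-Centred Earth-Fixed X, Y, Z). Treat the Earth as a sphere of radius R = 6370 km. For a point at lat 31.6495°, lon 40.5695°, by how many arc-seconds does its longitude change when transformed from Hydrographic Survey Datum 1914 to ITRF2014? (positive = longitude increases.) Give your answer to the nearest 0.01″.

sin φ = 0.524722, cos φ = 0.851274, sin λ = 0.650370, cos λ = 0.759618.
East component: ΔE = −sin λ·ΔX + cos λ·ΔY = −(0.650370)(-157) + (0.759618)(419) = 420.39 m.
1° of latitude spans πR/180 = 111177 m; at latitude φ, 1° of longitude spans that × cos φ = 94642.5 m, so Δλ = 420.39 / 94642.5 × 3600 = 15.991″.

Δλ = 15.99″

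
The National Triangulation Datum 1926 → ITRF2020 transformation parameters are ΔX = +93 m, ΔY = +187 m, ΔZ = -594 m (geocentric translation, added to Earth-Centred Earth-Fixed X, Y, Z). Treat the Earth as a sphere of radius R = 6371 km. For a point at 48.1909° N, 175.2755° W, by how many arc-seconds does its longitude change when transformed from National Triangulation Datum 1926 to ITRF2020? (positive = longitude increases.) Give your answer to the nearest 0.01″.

sin φ = 0.745370, cos φ = 0.666651, sin λ = -0.082365, cos λ = -0.996602.
East component: ΔE = −sin λ·ΔX + cos λ·ΔY = −(-0.082365)(93) + (-0.996602)(187) = -178.70 m.
1° of latitude spans πR/180 = 111195 m; at latitude φ, 1° of longitude spans that × cos φ = 74128.2 m, so Δλ = -178.70 / 74128.2 × 3600 = -8.679″.

Δλ = -8.68″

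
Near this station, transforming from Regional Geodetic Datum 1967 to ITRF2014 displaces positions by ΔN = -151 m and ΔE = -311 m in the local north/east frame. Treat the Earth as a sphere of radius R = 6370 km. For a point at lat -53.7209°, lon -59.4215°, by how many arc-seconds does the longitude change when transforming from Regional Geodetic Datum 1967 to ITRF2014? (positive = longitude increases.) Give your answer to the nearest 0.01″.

At latitude -53.7209°, cos φ = 0.591719.
One radian of longitude at latitude φ spans R cos φ, so Δλ = ΔE / (R cos φ) = -311.0 / (6370000 × 0.591719) = -8.2510e-05 rad = -17.019″.

Δλ = -17.02″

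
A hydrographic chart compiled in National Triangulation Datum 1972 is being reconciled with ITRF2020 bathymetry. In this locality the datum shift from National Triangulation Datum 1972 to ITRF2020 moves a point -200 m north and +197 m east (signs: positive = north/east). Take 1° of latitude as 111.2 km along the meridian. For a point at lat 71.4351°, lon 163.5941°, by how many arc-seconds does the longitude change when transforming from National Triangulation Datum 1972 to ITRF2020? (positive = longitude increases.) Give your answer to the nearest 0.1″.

Δλ = 20.0″

At latitude 71.4351°, cos φ = 0.318379.
1° of longitude at this latitude = 111.2 × cos φ = 35.40 km, so Δλ = 197.0 / 35403.7 = 0.0055644° = 20.032″.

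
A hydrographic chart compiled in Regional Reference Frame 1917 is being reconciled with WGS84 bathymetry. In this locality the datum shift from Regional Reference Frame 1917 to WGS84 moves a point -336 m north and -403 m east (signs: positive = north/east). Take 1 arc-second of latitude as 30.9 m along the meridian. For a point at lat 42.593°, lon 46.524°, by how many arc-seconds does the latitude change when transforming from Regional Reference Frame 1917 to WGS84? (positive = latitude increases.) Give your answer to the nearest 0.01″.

1″ of latitude = 30.90 m, so Δφ = -336.0 / 30.90 = -10.874″.

Δφ = -10.87″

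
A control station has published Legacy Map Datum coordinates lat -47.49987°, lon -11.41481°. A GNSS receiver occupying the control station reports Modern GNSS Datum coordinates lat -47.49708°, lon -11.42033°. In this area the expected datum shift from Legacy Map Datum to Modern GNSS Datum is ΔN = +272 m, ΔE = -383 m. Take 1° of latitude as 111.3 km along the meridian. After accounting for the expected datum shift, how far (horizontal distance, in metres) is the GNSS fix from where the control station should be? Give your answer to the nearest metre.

50 m

Observed coordinate differences: Δφ = +0.00279°, Δλ = -0.00552°.
Converting to metres (1° lat = 111300 m, cos φ = 0.675592): observed ΔN = 310.5 m, observed ΔE = -415.1 m.
Subtracting the expected shift leaves a residual of 310.5 − (272) = 38.5 m north and -415.1 − (-383) = -32.1 m east.
Residual distance = √(38.5² + (-32.1)²) = 50.1 m.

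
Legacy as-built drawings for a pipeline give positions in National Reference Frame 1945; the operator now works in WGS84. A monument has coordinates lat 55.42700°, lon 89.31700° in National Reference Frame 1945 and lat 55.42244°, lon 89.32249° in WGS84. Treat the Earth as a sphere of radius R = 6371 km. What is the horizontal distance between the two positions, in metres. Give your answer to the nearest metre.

614 m

Δφ = 55.42244° − 55.42700° = -0.00456°; Δλ = 89.32249° − 89.31700° = +0.00549°.
1° along a meridian = πR/180 = 111195 m.
ΔN = Δφ × 111195 = -507.0 m; ΔE = Δλ × 111195 × cos(55.42700°) = +0.00549 × 111195 × 0.567456 = 346.4 m.
Distance = √(ΔE² + ΔN²) = √(346.4² + (-507.0)²) = 614.1 m.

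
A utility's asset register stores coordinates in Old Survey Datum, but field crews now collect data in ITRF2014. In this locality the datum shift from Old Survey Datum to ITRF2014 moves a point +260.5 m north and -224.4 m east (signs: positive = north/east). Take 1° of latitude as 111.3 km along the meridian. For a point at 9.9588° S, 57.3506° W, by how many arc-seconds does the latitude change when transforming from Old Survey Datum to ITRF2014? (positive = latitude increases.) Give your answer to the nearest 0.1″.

Δφ = 8.4″

1° of latitude = 111.3 km, so Δφ = 260.5 / 111300 = 0.0023405° = 8.426″.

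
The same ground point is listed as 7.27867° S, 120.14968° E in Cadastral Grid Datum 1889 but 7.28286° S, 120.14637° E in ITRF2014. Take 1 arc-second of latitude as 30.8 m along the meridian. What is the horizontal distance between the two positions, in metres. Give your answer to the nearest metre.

Δφ = -7.28286° − -7.27867° = -0.00419°; Δλ = 120.14637° − 120.14968° = -0.00331°.
1° of latitude = 3600 × 30.80 = 110880 m.
ΔN = Δφ × 110880 = -464.6 m; ΔE = Δλ × 110880 × cos(-7.27867°) = -0.00331 × 110880 × 0.991942 = -364.1 m.
Distance = √(ΔE² + ΔN²) = √((-364.1)² + (-464.6)²) = 590.2 m.

590 m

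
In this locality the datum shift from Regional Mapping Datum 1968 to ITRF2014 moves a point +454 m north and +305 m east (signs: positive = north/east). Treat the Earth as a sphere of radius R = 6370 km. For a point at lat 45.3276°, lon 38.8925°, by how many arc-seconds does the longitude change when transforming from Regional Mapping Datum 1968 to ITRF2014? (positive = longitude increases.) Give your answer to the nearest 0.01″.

At latitude 45.3276°, cos φ = 0.703052.
One radian of longitude at latitude φ spans R cos φ, so Δλ = ΔE / (R cos φ) = 305.0 / (6370000 × 0.703052) = 6.8104e-05 rad = 14.047″.

Δλ = 14.05″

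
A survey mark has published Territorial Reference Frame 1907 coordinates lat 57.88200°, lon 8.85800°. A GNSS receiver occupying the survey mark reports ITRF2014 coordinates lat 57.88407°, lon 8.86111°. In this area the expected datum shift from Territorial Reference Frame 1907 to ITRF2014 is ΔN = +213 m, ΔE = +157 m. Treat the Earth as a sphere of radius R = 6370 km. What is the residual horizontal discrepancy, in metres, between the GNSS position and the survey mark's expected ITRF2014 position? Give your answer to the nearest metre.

Observed coordinate differences: Δφ = +0.00207°, Δλ = +0.00311°.
Converting to metres (1° lat = 111177 m, cos φ = 0.531665): observed ΔN = 230.1 m, observed ΔE = 183.8 m.
Subtracting the expected shift leaves a residual of 230.1 − (213) = 17.1 m north and 183.8 − (157) = 26.8 m east.
Residual distance = √(17.1² + 26.8²) = 31.8 m.

32 m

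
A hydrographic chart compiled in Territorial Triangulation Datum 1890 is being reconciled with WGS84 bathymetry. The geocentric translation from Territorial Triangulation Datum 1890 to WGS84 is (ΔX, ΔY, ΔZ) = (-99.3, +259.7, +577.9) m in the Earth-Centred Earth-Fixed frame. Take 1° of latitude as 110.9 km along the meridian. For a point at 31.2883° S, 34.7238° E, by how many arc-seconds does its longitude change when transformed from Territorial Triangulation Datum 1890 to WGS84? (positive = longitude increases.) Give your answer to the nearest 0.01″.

sin φ = -0.519345, cos φ = 0.854565, sin λ = 0.569621, cos λ = 0.821907.
East component: ΔE = −sin λ·ΔX + cos λ·ΔY = −(0.569621)(-99.3) + (0.821907)(259.7) = 270.01 m.
1° of latitude spans 110900 m; at latitude φ, 1° of longitude spans that × cos φ = 94771.2 m, so Δλ = 270.01 / 94771.2 × 3600 = 10.257″.

Δλ = 10.26″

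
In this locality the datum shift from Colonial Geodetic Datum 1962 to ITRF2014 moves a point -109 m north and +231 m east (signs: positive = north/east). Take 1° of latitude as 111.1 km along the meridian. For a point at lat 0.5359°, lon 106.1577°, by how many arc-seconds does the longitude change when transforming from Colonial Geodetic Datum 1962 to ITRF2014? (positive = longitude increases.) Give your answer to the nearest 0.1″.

At latitude 0.5359°, cos φ = 0.999956.
1° of longitude at this latitude = 111.1 × cos φ = 111.10 km, so Δλ = 231.0 / 111095.1 = 0.0020793° = 7.485″.

Δλ = 7.5″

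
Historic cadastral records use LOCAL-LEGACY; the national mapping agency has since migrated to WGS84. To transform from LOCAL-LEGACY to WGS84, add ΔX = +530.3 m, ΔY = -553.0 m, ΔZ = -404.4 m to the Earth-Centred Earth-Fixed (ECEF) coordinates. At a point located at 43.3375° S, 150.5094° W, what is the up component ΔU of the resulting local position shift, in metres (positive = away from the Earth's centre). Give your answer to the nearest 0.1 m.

The local up (radial) axis is (cos φ cos λ, cos φ sin λ, sin φ), giving ΔU = -335.727 + 198.000 + 277.538 = 139.81 m.

ΔU = 139.8 m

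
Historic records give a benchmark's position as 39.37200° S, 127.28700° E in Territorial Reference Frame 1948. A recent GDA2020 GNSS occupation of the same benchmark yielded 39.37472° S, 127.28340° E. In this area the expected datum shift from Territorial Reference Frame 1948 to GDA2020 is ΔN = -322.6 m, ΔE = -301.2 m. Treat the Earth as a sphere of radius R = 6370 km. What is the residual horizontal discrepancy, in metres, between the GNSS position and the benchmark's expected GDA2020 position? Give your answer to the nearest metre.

22 m

Observed coordinate differences: Δφ = -0.00272°, Δλ = -0.00360°.
Converting to metres (1° lat = 111177 m, cos φ = 0.773044): observed ΔN = -302.4 m, observed ΔE = -309.4 m.
Subtracting the expected shift leaves a residual of -302.4 − (-322.6) = 20.2 m north and -309.4 − (-301.2) = -8.2 m east.
Residual distance = √(20.2² + (-8.2)²) = 21.8 m.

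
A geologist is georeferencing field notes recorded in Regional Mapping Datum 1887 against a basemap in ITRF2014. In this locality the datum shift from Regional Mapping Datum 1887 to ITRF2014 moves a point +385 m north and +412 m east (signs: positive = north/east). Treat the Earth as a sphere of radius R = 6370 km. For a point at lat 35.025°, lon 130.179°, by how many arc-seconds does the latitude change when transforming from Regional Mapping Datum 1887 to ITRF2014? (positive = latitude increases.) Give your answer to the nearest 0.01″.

On a sphere of radius R, 1 rad of latitude = R, so Δφ = ΔN / R = 385.0 / 6370000 = 6.0440e-05 rad = 12.467″.

Δφ = 12.47″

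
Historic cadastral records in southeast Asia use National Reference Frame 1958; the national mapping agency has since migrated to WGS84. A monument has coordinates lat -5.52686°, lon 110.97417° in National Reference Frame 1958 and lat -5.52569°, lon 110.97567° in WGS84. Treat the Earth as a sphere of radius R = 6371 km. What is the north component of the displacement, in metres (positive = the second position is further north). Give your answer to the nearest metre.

ΔN = 130 m

Δφ = -5.52569° − -5.52686° = +0.00117°; Δλ = 110.97567° − 110.97417° = +0.00150°.
1° along a meridian = πR/180 = 111195 m.
ΔN = Δφ × 111195 = 130.1 m; ΔE = Δλ × 111195 × cos(-5.52686°) = +0.00150 × 111195 × 0.995351 = 166.0 m.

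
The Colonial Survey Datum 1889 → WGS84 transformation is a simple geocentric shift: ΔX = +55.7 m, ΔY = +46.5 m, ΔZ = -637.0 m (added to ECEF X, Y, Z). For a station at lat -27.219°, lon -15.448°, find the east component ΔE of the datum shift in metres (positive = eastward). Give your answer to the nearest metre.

The local east axis at (φ, λ) is (−sin λ, cos λ, 0), so ΔE = −sin(-15.448°)·55.7 + cos(-15.448°)·46.5 = 59.66 m.

ΔE = 60 m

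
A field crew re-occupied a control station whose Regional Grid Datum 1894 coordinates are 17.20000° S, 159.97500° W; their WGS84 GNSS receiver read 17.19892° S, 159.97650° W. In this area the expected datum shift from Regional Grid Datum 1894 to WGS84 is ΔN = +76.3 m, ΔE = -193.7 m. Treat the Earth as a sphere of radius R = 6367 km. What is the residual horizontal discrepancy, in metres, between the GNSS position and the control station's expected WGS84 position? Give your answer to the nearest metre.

56 m

Observed coordinate differences: Δφ = +0.00108°, Δλ = -0.00150°.
Converting to metres (1° lat = 111125 m, cos φ = 0.955278): observed ΔN = 120.0 m, observed ΔE = -159.2 m.
Subtracting the expected shift leaves a residual of 120.0 − (76.3) = 43.7 m north and -159.2 − (-193.7) = 34.5 m east.
Residual distance = √(43.7² + 34.5²) = 55.7 m.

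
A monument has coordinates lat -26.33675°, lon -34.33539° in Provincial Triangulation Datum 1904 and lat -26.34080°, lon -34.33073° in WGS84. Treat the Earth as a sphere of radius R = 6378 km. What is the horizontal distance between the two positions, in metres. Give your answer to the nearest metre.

Δφ = -26.34080° − -26.33675° = -0.00405°; Δλ = -34.33073° − -34.33539° = +0.00466°.
1° along a meridian = πR/180 = 111317 m.
ΔN = Δφ × 111317 = -450.8 m; ΔE = Δλ × 111317 × cos(-26.33675°) = +0.00466 × 111317 × 0.896202 = 464.9 m.
Distance = √(ΔE² + ΔN²) = √(464.9² + (-450.8)²) = 647.6 m.

648 m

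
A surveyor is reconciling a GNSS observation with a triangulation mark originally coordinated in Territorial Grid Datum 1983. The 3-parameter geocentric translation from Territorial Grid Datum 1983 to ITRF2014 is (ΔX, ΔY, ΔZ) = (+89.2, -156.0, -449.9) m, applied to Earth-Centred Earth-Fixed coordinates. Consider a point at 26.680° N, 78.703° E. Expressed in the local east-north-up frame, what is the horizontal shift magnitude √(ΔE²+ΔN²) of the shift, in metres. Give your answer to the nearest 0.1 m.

At φ = 26.680°, λ = 78.703°: sin φ = 0.449007, cos φ = 0.893528, sin λ = 0.980625, cos λ = 0.195895.
ΔE = −sin λ·ΔX + cos λ·ΔY = −(0.980625)·(89.2) + (0.195895)·(-156.0) = -118.03 m.
ΔN = −sin φ cos λ·ΔX − sin φ sin λ·ΔY + cos φ·ΔZ = −(0.449007)(0.195895)(89.2) − (0.449007)(0.980625)(-156.0) + (0.893528)(-449.9) = -341.16 m.
Horizontal magnitude = √(ΔE² + ΔN²) = √((-118.03)² + (-341.16)²) = 361.00 m.

361.0 m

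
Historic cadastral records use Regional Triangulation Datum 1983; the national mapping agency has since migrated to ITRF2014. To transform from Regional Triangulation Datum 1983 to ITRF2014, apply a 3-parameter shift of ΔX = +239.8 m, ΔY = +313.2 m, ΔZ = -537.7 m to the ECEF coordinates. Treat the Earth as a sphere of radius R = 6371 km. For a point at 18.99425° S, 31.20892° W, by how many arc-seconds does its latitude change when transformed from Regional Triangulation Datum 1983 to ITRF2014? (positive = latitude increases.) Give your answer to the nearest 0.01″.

Δφ = -16.01″

sin φ = -0.325473, cos φ = 0.945551, sin λ = -0.518160, cos λ = 0.855284.
North component: ΔN = −sin φ cos λ·ΔX − sin φ sin λ·ΔY + cos φ·ΔZ = −(-0.325473)(0.855284)(239.8) − (-0.325473)(-0.518160)(313.2) + (0.945551)(-537.7) = -494.49 m.
1° of latitude spans πR/180 = 111195 m, so Δφ = -494.49 / 111195 × 3600 = -16.009″.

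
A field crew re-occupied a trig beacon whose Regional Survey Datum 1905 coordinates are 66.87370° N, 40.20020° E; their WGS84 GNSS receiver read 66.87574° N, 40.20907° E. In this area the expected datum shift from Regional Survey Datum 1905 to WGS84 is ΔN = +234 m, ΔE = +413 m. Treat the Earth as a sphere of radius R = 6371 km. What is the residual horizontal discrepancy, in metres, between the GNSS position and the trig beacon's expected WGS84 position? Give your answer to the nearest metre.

Observed coordinate differences: Δφ = +0.00204°, Δλ = +0.00887°.
Converting to metres (1° lat = 111195 m, cos φ = 0.392759): observed ΔN = 226.8 m, observed ΔE = 387.4 m.
Subtracting the expected shift leaves a residual of 226.8 − (234) = -7.2 m north and 387.4 − (413) = -25.6 m east.
Residual distance = √((-7.2)² + (-25.6)²) = 26.6 m.

27 m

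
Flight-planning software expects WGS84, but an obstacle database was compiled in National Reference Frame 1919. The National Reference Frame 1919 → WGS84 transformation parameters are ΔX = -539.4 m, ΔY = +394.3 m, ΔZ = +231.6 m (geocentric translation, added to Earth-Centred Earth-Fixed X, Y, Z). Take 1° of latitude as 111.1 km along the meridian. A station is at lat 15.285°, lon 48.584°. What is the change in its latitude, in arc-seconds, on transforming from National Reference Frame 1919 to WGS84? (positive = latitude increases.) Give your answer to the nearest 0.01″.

Δφ = 7.76″

sin φ = 0.263621, cos φ = 0.964626, sin λ = 0.749926, cos λ = 0.661521.
North component: ΔN = −sin φ cos λ·ΔX − sin φ sin λ·ΔY + cos φ·ΔZ = −(0.263621)(0.661521)(-539.4) − (0.263621)(0.749926)(394.3) + (0.964626)(231.6) = 239.52 m.
1° of latitude spans 111100 m, so Δφ = 239.52 / 111100 × 3600 = 7.761″.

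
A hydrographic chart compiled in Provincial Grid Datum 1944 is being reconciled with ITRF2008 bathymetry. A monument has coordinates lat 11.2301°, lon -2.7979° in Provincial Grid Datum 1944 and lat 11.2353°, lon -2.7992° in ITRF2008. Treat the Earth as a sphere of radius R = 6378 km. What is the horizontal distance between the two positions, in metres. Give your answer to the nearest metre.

596 m

Δφ = 11.2353° − 11.2301° = +0.0052°; Δλ = -2.7992° − -2.7979° = -0.0013°.
1° along a meridian = πR/180 = 111317 m.
ΔN = Δφ × 111317 = 578.8 m; ΔE = Δλ × 111317 × cos(11.2301°) = -0.0013 × 111317 × 0.980853 = -141.9 m.
Distance = √(ΔE² + ΔN²) = √((-141.9)² + 578.8²) = 596.0 m.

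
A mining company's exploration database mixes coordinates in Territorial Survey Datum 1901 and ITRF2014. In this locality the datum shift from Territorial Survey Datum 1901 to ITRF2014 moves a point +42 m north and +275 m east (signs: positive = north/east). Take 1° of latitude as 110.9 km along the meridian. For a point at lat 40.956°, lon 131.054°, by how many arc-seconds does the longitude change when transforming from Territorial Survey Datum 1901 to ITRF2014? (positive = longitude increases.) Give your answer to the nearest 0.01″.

Δλ = 11.82″

At latitude 40.956°, cos φ = 0.755213.
1° of longitude at this latitude = 110.9 × cos φ = 83.75 km, so Δλ = 275.0 / 83753.1 = 0.0032835° = 11.820″.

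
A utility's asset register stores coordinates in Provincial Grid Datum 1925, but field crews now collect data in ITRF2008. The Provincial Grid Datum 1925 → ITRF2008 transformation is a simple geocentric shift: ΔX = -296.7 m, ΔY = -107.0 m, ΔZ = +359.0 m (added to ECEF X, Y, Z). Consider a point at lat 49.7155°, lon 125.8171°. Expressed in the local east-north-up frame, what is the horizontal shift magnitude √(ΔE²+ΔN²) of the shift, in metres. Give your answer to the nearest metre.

346 m

The local east axis at (φ, λ) is (−sin λ, cos λ, 0), so ΔE = −sin(125.8171°)·(-296.7) + cos(125.8171°)·(-107.0) = 303.21 m.
The local north axis is (−sin φ cos λ, −sin φ sin λ, cos φ), giving ΔN = -132.452 + 66.188 + 232.123 = 165.86 m.
Horizontal magnitude = √(ΔE² + ΔN²) = √(303.21² + 165.86²) = 345.61 m.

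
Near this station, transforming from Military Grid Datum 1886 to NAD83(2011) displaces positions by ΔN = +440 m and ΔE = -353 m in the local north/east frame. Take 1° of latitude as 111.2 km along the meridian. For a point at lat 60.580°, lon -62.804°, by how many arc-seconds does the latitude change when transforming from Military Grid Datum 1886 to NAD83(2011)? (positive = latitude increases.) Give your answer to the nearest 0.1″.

Δφ = 14.2″

1° of latitude = 111.2 km, so Δφ = 440.0 / 111200 = 0.0039568° = 14.245″.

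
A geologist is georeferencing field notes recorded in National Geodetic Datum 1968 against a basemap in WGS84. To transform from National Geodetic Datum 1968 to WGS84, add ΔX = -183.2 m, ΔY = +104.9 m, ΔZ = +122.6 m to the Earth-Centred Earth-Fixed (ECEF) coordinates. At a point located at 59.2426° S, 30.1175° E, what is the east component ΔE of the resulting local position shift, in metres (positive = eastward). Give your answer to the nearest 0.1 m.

At φ = -59.2426°, λ = 30.1175°: sin φ = -0.859340, cos φ = 0.511404, sin λ = 0.501775, cos λ = 0.864998.
ΔE = −sin λ·ΔX + cos λ·ΔY = −(0.501775)·(-183.2) + (0.864998)·(104.9) = 182.66 m.

ΔE = 182.7 m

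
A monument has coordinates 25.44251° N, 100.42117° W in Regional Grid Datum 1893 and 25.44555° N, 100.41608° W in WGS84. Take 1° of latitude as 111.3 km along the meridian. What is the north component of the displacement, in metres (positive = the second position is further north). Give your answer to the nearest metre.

Δφ = 25.44555° − 25.44251° = +0.00304°; Δλ = -100.41608° − -100.42117° = +0.00509°.
ΔN = Δφ × 111300 = 338.4 m; ΔE = Δλ × 111300 × cos(25.44251°) = +0.00509 × 111300 × 0.903017 = 511.6 m.

ΔN = 338 m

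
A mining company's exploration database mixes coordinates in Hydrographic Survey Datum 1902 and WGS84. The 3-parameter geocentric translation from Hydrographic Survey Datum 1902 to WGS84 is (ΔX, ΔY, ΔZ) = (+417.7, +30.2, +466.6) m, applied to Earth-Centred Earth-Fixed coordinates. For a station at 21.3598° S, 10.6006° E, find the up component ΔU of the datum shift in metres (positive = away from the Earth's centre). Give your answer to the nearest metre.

ΔU = 218 m

At φ = -21.3598°, λ = 10.6006°: sin φ = -0.364223, cos φ = 0.931312, sin λ = 0.183962, cos λ = 0.982933.
ΔU = cos φ cos λ·ΔX + cos φ sin λ·ΔY + sin φ·ΔZ = (0.931312)(0.982933)(417.7) + (0.931312)(0.183962)(30.2) + (-0.364223)(466.6) = 217.60 m.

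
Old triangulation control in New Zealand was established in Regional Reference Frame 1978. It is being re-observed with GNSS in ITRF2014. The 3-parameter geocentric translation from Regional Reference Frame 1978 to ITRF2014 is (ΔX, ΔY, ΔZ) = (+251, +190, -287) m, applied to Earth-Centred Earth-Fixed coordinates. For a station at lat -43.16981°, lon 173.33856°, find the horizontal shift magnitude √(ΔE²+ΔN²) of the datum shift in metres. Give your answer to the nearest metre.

425 m

The local east axis at (φ, λ) is (−sin λ, cos λ, 0), so ΔE = −sin(173.33856°)·251 + cos(173.33856°)·190 = -217.83 m.
The local north axis is (−sin φ cos λ, −sin φ sin λ, cos φ), giving ΔN = -170.566 + 15.079 − 209.317 = -364.80 m.
Horizontal magnitude = √(ΔE² + ΔN²) = √((-217.83)² + (-364.80)²) = 424.89 m.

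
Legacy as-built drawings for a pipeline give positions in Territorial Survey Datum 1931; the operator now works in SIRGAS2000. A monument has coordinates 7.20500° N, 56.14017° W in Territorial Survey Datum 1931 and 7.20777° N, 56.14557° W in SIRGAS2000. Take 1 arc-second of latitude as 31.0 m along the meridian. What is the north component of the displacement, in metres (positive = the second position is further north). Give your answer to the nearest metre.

ΔN = 309 m

Δφ = 7.20777° − 7.20500° = +0.00277°; Δλ = -56.14557° − -56.14017° = -0.00540°.
1° of latitude = 3600 × 31.00 = 111600 m.
ΔN = Δφ × 111600 = 309.1 m; ΔE = Δλ × 111600 × cos(7.20500°) = -0.00540 × 111600 × 0.992104 = -597.9 m.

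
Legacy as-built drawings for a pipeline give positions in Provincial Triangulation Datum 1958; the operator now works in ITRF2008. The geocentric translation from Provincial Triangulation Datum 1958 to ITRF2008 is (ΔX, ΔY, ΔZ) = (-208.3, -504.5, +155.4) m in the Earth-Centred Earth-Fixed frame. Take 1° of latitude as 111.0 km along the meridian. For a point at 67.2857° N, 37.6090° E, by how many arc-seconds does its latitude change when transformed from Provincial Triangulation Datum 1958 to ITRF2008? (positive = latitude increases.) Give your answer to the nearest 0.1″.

Δφ = 16.1″

sin φ = 0.922442, cos φ = 0.386136, sin λ = 0.610270, cos λ = 0.792194.
North component: ΔN = −sin φ cos λ·ΔX − sin φ sin λ·ΔY + cos φ·ΔZ = −(0.922442)(0.792194)(-208.3) − (0.922442)(0.610270)(-504.5) + (0.386136)(155.4) = 496.22 m.
1° of latitude spans 111000 m, so Δφ = 496.22 / 111000 × 3600 = 16.094″.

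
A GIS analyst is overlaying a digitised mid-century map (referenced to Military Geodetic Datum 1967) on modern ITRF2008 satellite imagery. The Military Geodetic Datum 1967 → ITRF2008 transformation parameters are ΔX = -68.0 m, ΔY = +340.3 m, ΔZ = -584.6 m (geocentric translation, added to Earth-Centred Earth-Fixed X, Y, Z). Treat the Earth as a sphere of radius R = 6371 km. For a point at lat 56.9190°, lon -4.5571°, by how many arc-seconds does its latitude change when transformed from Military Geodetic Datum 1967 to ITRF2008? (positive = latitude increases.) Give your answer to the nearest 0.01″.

Δφ = -7.76″

sin φ = 0.837900, cos φ = 0.545824, sin λ = -0.079453, cos λ = 0.996839.
North component: ΔN = −sin φ cos λ·ΔX − sin φ sin λ·ΔY + cos φ·ΔZ = −(0.837900)(0.996839)(-68.0) − (0.837900)(-0.079453)(340.3) + (0.545824)(-584.6) = -239.64 m.
1° of latitude spans πR/180 = 111195 m, so Δφ = -239.64 / 111195 × 3600 = -7.758″.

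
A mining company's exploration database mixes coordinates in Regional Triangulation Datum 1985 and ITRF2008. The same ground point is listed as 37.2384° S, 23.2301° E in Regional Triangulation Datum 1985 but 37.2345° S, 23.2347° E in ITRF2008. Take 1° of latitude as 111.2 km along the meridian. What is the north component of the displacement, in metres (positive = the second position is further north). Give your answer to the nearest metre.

Δφ = -37.2345° − -37.2384° = +0.0039°; Δλ = 23.2347° − 23.2301° = +0.0046°.
ΔN = Δφ × 111200 = 433.7 m; ΔE = Δλ × 111200 × cos(-37.2384°) = +0.0046 × 111200 × 0.796125 = 407.2 m.

ΔN = 434 m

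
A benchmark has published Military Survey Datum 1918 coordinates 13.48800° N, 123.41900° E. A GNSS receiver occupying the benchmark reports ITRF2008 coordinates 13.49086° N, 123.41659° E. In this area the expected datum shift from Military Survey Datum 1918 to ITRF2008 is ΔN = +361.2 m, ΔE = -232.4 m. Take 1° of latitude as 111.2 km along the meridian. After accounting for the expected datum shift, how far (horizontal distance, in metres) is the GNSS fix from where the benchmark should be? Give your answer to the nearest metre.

52 m

Observed coordinate differences: Δφ = +0.00286°, Δλ = -0.00241°.
Converting to metres (1° lat = 111200 m, cos φ = 0.972419): observed ΔN = 318.0 m, observed ΔE = -260.6 m.
Subtracting the expected shift leaves a residual of 318.0 − (361.2) = -43.2 m north and -260.6 − (-232.4) = -28.2 m east.
Residual distance = √((-43.2)² + (-28.2)²) = 51.6 m.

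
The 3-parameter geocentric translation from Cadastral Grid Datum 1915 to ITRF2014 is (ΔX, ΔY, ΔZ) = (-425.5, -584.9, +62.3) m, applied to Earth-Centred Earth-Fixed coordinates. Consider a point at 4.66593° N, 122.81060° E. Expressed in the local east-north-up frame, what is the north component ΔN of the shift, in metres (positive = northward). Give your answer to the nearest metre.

ΔN = 83 m

At φ = 4.66593°, λ = 122.81060°: sin φ = 0.081346, cos φ = 0.996686, sin λ = 0.840466, cos λ = -0.541864.
ΔN = −sin φ cos λ·ΔX − sin φ sin λ·ΔY + cos φ·ΔZ = −(0.081346)(-0.541864)(-425.5) − (0.081346)(0.840466)(-584.9) + (0.996686)(62.3) = 83.33 m.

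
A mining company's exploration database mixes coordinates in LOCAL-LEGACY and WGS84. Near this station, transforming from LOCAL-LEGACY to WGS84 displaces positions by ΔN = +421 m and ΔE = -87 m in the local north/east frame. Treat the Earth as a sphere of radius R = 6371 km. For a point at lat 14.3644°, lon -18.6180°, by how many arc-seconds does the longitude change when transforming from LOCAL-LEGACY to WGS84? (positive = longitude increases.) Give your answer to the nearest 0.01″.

Δλ = -2.91″

At latitude 14.3644°, cos φ = 0.968737.
One radian of longitude at latitude φ spans R cos φ, so Δλ = ΔE / (R cos φ) = -87.0 / (6371000 × 0.968737) = -1.4096e-05 rad = -2.908″.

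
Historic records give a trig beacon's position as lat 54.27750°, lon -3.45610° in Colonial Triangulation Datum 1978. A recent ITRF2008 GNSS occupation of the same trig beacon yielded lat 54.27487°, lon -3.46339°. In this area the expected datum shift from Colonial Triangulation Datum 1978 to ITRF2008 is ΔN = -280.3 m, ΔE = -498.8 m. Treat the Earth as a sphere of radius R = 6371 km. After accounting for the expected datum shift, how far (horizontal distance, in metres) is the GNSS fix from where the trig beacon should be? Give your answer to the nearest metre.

28 m

Observed coordinate differences: Δφ = -0.00263°, Δλ = -0.00729°.
Converting to metres (1° lat = 111195 m, cos φ = 0.583860): observed ΔN = -292.4 m, observed ΔE = -473.3 m.
Subtracting the expected shift leaves a residual of -292.4 − (-280.3) = -12.1 m north and -473.3 − (-498.8) = 25.5 m east.
Residual distance = √((-12.1)² + 25.5²) = 28.3 m.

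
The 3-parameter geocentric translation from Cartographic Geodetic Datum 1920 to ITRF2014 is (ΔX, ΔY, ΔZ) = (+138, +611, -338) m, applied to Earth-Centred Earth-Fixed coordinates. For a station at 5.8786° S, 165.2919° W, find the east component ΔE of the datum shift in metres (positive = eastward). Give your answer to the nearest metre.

ΔE = -556 m

The local east axis at (φ, λ) is (−sin λ, cos λ, 0), so ΔE = −sin(-165.2919°)·138 + cos(-165.2919°)·611 = -555.94 m.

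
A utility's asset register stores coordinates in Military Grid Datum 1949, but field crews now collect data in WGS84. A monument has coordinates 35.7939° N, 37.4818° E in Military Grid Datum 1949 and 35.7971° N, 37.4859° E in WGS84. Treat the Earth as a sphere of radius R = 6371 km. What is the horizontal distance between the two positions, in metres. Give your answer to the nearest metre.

Δφ = 35.7971° − 35.7939° = +0.0032°; Δλ = 37.4859° − 37.4818° = +0.0041°.
1° along a meridian = πR/180 = 111195 m.
ΔN = Δφ × 111195 = 355.8 m; ΔE = Δλ × 111195 × cos(35.7939°) = +0.0041 × 111195 × 0.811126 = 369.8 m.
Distance = √(ΔE² + ΔN²) = √(369.8² + 355.8²) = 513.2 m.

513 m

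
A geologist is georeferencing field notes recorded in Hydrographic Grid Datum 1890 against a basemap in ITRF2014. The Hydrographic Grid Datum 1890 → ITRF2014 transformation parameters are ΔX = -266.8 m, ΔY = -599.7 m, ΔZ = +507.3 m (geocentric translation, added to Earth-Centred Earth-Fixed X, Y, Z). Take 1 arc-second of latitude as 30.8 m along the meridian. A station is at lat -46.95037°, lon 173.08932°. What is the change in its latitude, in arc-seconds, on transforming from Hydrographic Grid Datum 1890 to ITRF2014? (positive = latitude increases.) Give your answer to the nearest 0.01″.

sin φ = -0.730763, cos φ = 0.682632, sin λ = 0.120322, cos λ = -0.992735.
North component: ΔN = −sin φ cos λ·ΔX − sin φ sin λ·ΔY + cos φ·ΔZ = −(-0.730763)(-0.992735)(-266.8) − (-0.730763)(0.120322)(-599.7) + (0.682632)(507.3) = 487.12 m.
1° of latitude spans 3600 × 30.80 = 110880 m, so Δφ = 487.12 / 110880 × 3600 = 15.816″.

Δφ = 15.82″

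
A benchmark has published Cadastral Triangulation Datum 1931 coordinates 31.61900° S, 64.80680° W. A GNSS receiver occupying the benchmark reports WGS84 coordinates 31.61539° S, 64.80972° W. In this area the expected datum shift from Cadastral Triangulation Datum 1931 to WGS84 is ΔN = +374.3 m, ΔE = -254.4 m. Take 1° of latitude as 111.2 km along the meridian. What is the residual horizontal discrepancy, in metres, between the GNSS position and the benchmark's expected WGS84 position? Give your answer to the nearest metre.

35 m

Observed coordinate differences: Δφ = +0.00361°, Δλ = -0.00292°.
Converting to metres (1° lat = 111200 m, cos φ = 0.851553): observed ΔN = 401.4 m, observed ΔE = -276.5 m.
Subtracting the expected shift leaves a residual of 401.4 − (374.3) = 27.1 m north and -276.5 − (-254.4) = -22.1 m east.
Residual distance = √(27.1² + (-22.1)²) = 35.0 m.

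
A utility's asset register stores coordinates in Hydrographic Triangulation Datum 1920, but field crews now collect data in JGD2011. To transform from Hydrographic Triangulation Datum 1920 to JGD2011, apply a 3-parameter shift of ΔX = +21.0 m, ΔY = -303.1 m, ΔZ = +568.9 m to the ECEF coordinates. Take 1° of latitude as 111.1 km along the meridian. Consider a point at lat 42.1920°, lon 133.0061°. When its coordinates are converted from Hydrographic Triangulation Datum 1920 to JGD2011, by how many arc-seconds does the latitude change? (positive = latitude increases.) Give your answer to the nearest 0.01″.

sin φ = 0.671617, cos φ = 0.740898, sin λ = 0.731281, cos λ = -0.682076.
North component: ΔN = −sin φ cos λ·ΔX − sin φ sin λ·ΔY + cos φ·ΔZ = −(0.671617)(-0.682076)(21.0) − (0.671617)(0.731281)(-303.1) + (0.740898)(568.9) = 579.98 m.
1° of latitude spans 111100 m, so Δφ = 579.98 / 111100 × 3600 = 18.793″.

Δφ = 18.79″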